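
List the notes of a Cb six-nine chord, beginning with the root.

Cb six-nine is a six-nine built on Cb.
Root: Cb
Major 3rd (3rd): Eb
Perfect 5th (5th): Gb
Major 6th (6th): Ab
Major 9th (9th): Db

Cb Eb Gb Ab Db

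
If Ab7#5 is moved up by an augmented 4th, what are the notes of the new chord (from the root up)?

An augmented 4th up from A♭ is D, so the new chord is D augmented seventh.
root → D
3rd (major 3rd) → F♯
5th (augmented 5th) → A♯
7th (minor 7th) → C

D – F♯ – A♯ – C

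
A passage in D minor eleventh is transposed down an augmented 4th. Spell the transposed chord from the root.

D down an augmented 4th → Ab. New chord: Ab minor eleventh.
Ab — root
Cb — minor 3rd
Eb — perfect 5th
Gb — minor 7th
Bb — major 9th
Db — perfect 11th

Ab  Cb  Eb  Gb  Bb  Db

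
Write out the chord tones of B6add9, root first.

B  D#  F#  G#  C#

Root B, quality six-nine:
root → B
3rd (major 3rd) → D#
5th (perfect 5th) → F#
6th (major 6th) → G#
9th (major 9th) → C#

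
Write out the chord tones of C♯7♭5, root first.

C♯7♭5: dominant seventh flat five on C#.
C# — root
E# — major 3rd
G — diminished 5th
B — minor 7th

C#  E#  G  B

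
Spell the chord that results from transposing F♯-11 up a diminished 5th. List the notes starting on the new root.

A diminished 5th up from F# is C, so the new chord is C minor eleventh.
Root: C
Minor 3rd (3rd): Eb
Perfect 5th (5th): G
Minor 7th (7th): Bb
Major 9th (9th): D
Perfect 11th (11th): F

C – Eb – G – Bb – D – F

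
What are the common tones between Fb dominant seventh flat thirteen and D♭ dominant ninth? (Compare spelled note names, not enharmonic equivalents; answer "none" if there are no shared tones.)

A-flat – C-flat

Fb dominant seventh flat thirteen = F-flat, A-flat, C-flat, E-double-flat, D-double-flat.
D♭ dominant ninth = D-flat, F, A-flat, C-flat, E-flat.
Shared: A-flat, C-flat.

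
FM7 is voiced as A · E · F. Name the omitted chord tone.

The full FM7 chord is F, A, C, E.
Comparing with the voicing, the perfect 5th (5th) — C — is absent.

C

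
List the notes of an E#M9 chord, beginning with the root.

E#M9 is a major ninth built on E#.
- root: E#
- major 3rd: G##
- perfect 5th: B#
- major 7th: D##
- major 9th: F##

E#, G##, B#, D##, F##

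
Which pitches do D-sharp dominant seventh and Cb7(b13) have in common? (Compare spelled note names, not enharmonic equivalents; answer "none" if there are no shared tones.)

none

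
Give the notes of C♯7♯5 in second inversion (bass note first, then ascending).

In root position, C♯7♯5 is C#–E#–G##–B.
Second inversion puts the fifth (G##) in the bass.

G##, B, C#, E#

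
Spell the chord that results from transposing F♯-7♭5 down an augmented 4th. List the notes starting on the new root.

An augmented 4th down from F♯ is C, so the new chord is C half-diminished seventh.
C — root
E♭ — minor 3rd
G♭ — diminished 5th
B♭ — minor 7th

C – E♭ – G♭ – B♭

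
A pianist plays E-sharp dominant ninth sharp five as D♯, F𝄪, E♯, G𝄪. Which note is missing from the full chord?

The full E-sharp dominant ninth sharp five chord is E♯, G𝄪, B𝄪, D♯, F𝄪.
Comparing with the voicing, the augmented 5th (5th) — B𝄪 — is absent.

B𝄪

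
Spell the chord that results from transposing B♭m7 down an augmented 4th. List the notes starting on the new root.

An augmented 4th down from Bb is Fb, so the new chord is Fb minor seventh.
Fb — root
Abb — minor 3rd
Cb — perfect 5th
Ebb — minor 7th

Fb – Abb – Cb – Ebb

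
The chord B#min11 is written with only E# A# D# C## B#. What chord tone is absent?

B#min11 = B#, D#, F##, A#, C##, E#. The voicing lacks the 5th (perfect 5th), F##.

F##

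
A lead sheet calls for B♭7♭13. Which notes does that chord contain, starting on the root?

B♭, D, F, A♭, G♭

B♭7♭13 is a dominant seventh flat thirteen built on B♭.
Root: B♭
Major 3rd (3rd): D
Perfect 5th (5th): F
Minor 7th (7th): A♭
Minor 13th (13th): G♭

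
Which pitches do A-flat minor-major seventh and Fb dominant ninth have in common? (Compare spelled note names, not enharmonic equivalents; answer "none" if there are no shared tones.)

A♭ C♭

A-flat minor-major seventh = A♭, C♭, E♭, G.
Fb dominant ninth = F♭, A♭, C♭, E𝄫, G♭.
Shared: A♭, C♭.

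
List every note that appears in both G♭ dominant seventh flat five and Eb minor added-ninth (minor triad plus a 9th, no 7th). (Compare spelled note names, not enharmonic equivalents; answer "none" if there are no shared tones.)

G-flat B-flat

G♭ dominant seventh flat five: G-flat B-flat D-double-flat F-flat
Eb minor added-ninth: E-flat G-flat B-flat F
Common to both → G-flat, B-flat.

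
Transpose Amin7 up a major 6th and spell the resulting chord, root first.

F#, A, C#, E

A up a major 6th → F#. New chord: F# minor seventh.
- root: F#
- minor 3rd: A
- perfect 5th: C#
- minor 7th: E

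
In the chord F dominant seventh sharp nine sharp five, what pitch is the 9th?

G-sharp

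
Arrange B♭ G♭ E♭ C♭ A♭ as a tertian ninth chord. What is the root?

Stacking in thirds gives A♭ – C♭ – E♭ – G♭ – B♭, so A♭ is the root — A♭ minor ninth.

A♭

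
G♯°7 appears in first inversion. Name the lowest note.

B

G♯°7 in root position is G#–B–D–F.
First inversion places the third in the bass, which is B.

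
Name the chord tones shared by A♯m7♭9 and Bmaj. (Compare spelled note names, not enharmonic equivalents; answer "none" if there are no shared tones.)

B

A♯m7♭9: A# C# E# G# B
Bmaj: B D# F#
Common to both → B.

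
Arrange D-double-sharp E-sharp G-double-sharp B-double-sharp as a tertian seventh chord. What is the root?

E-sharp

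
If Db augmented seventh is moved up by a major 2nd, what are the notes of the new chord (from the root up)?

A major 2nd up from D-flat is E-flat, so the new chord is E-flat augmented seventh.
- root: E-flat
- major 3rd: G
- augmented 5th: B
- minor 7th: D-flat

E-flat, G, B, D-flat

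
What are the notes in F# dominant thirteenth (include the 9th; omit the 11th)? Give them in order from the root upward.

F♯, A♯, C♯, E, G♯, D♯

Root F♯, quality dominant thirteenth:
root → F♯
3rd (major 3rd) → A♯
5th (perfect 5th) → C♯
7th (minor 7th) → E
9th (major 9th) → G♯
13th (major 13th) → D♯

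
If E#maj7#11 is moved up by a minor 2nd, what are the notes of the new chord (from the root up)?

F♯ A♯ C♯ E♯ B♯

E♯ up a minor 2nd → F♯. New chord: F♯ major seventh sharp eleven.
Root: F♯
Major 3rd (3rd): A♯
Perfect 5th (5th): C♯
Major 7th (7th): E♯
Augmented 11th (11th): B♯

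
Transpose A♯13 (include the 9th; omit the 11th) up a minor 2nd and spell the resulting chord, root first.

Transposed root: A# → B (minor 2nd up). So we spell B dominant thirteenth:
- root: B
- major 3rd: D#
- perfect 5th: F#
- minor 7th: A
- major 9th: C#
- major 13th: G#

B, D#, F#, A, C#, G#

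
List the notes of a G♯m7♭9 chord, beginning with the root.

G#  B  D#  F#  A

G♯m7♭9 is a minor seventh flat nine built on G#.
- root: G#
- minor 3rd: B
- perfect 5th: D#
- minor 7th: F#
- minor 9th: A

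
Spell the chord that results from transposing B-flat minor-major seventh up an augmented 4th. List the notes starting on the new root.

Bb up an augmented 4th → E. New chord: E minor-major seventh.
root → E
3rd (minor 3rd) → G
5th (perfect 5th) → B
7th (major 7th) → D#

E  G  B  D#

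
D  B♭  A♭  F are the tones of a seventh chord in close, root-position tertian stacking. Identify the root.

B♭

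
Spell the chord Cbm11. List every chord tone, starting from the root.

Cb, Ebb, Gb, Bbb, Db, Fb

Root Cb, quality minor eleventh:
Cb — root
Ebb — minor 3rd
Gb — perfect 5th
Bbb — minor 7th
Db — major 9th
Fb — perfect 11th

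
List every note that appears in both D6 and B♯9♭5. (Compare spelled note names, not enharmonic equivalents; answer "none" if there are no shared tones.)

D6 = D, F#, A, B.
B♯9♭5 = B#, D##, F#, A#, C##.
Shared: F#.

F#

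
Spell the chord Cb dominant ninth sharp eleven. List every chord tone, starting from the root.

C-flat, E-flat, G-flat, B-double-flat, D-flat, F

Cb dominant ninth sharp eleven: dominant ninth sharp eleven on C-flat.
Root: C-flat
Major 3rd (3rd): E-flat
Perfect 5th (5th): G-flat
Minor 7th (7th): B-double-flat
Major 9th (9th): D-flat
Augmented 11th (11th): F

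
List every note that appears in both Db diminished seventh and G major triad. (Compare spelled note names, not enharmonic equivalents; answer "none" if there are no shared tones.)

none

Db diminished seventh = D-flat, F-flat, A-double-flat, C-double-flat.
G major triad = G, B, D.
Shared: none.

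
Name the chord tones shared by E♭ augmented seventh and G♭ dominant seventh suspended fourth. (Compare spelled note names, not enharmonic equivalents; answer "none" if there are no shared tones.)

D-flat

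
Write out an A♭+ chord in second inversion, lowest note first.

E, Ab, C

A♭+ = Ab–C–E; second inversion → fifth (E) lowest.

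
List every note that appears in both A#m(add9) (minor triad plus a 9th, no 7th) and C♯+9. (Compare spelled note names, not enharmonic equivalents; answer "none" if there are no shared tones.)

C#, E#

A#m(add9) = A#, C#, E#, B#.
C♯+9 = C#, E#, G##, B, D#.
Shared: C#, E#.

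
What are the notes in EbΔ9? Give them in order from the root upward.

EbΔ9 is a major ninth built on E♭.
- root: E♭
- major 3rd: G
- perfect 5th: B♭
- major 7th: D
- major 9th: F

E♭ G B♭ D F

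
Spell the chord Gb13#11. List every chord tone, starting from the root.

Gb13#11: dominant thirteenth sharp eleven on Gb.
root → Gb
3rd (major 3rd) → Bb
5th (perfect 5th) → Db
7th (minor 7th) → Fb
9th (major 9th) → Ab
11th (augmented 11th) → C
13th (major 13th) → Eb

Gb, Bb, Db, Fb, Ab, C, Eb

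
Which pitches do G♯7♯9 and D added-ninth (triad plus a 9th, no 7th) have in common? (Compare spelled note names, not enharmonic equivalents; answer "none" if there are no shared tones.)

F#

G♯7♯9: G# B# D# F# A##
D added-ninth: D F# A E
Common to both → F#.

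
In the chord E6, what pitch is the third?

G#

Root of E6 = E. The 3rd is a major 3rd: E up a major 3rd → G#.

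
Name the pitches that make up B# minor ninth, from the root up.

Root B-sharp, quality minor ninth:
B-sharp — root
D-sharp — minor 3rd
F-double-sharp — perfect 5th
A-sharp — minor 7th
C-double-sharp — major 9th

B-sharp D-sharp F-double-sharp A-sharp C-double-sharp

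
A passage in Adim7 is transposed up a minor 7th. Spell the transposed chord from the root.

G – Bb – Db – Fb

Transposed root: A → G (minor 7th up). So we spell G diminished seventh:
G — root
Bb — minor 3rd
Db — diminished 5th
Fb — diminished 7th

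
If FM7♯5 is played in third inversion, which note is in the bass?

E

FM7♯5 in root position is F–A–C#–E.
Third inversion places the seventh in the bass, which is E.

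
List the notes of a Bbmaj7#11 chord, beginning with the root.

Root B♭, quality major seventh sharp eleven:
Root: B♭
Major 3rd (3rd): D
Perfect 5th (5th): F
Major 7th (7th): A
Augmented 11th (11th): E

B♭ D F A E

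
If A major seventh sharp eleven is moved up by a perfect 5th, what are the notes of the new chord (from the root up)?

E, G-sharp, B, D-sharp, A-sharp

A perfect 5th up from A is E, so the new chord is E major seventh sharp eleven.
E — root
G-sharp — major 3rd
B — perfect 5th
D-sharp — major 7th
A-sharp — augmented 11th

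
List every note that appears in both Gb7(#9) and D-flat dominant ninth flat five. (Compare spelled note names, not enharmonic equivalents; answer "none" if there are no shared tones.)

Db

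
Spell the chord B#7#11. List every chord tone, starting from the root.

Root B#, quality dominant seventh sharp eleven:
Root: B#
Major 3rd (3rd): D##
Perfect 5th (5th): F##
Minor 7th (7th): A#
Augmented 11th (11th): E##

B# D## F## A# E##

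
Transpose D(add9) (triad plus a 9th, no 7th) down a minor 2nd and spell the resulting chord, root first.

C#  E#  G#  D#

Transposed root: D → C# (minor 2nd down). So we spell C# added-ninth:
root → C#
3rd (major 3rd) → E#
5th (perfect 5th) → G#
9th (major 9th) → D#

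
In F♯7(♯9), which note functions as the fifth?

C♯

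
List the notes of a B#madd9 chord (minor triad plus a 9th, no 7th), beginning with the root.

B♯ – D♯ – F𝄪 – C𝄪

B#madd9: minor added-ninth on B♯.
- root: B♯
- minor 3rd: D♯
- perfect 5th: F𝄪
- major 9th: C𝄪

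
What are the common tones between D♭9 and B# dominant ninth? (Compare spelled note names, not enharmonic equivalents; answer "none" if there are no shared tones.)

D♭9 = Db, F, Ab, Cb, Eb.
B# dominant ninth = B#, D##, F##, A#, C##.
Shared: none.

none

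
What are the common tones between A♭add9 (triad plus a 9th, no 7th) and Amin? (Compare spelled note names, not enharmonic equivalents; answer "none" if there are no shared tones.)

C

A♭add9: Ab C Eb Bb
Amin: A C E
Common to both → C.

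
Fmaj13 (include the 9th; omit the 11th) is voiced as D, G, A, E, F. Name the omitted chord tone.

Fmaj13 = F, A, C, E, G, D. The voicing lacks the 5th (perfect 5th), C.

C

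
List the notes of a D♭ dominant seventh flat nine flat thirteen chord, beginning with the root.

D♭ dominant seventh flat nine flat thirteen is a dominant seventh flat nine flat thirteen built on Db.
Db — root
F — major 3rd
Ab — perfect 5th
Cb — minor 7th
Ebb — minor 9th
Bbb — minor 13th

Db, F, Ab, Cb, Ebb, Bbb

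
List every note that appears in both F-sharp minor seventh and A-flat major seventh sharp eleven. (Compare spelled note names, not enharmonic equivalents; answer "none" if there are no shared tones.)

none

F-sharp minor seventh = F-sharp, A, C-sharp, E.
A-flat major seventh sharp eleven = A-flat, C, E-flat, G, D.
Shared: none.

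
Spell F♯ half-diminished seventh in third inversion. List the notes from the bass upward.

F♯ half-diminished seventh = F♯–A–C–E; third inversion → seventh (E) lowest.

E  F♯  A  C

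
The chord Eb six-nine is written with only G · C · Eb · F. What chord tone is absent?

Bb

Eb six-nine = Eb, G, Bb, C, F. The voicing lacks the 5th (perfect 5th), Bb.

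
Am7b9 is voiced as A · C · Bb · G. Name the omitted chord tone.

The full Am7b9 chord is A, C, E, G, Bb.
Comparing with the voicing, the perfect 5th (5th) — E — is absent.

E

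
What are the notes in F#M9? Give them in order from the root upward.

Root F#, quality major ninth:
Root: F#
Major 3rd (3rd): A#
Perfect 5th (5th): C#
Major 7th (7th): E#
Major 9th (9th): G#

F#, A#, C#, E#, G#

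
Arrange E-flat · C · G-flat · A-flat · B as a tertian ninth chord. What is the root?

A-flat

Stacking in thirds gives A-flat – C – E-flat – G-flat – B, so A-flat is the root — A-flat dominant seventh sharp nine.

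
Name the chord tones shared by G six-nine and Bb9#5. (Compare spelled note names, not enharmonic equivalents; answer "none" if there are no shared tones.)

D

G six-nine = G, B, D, E, A.
Bb9#5 = Bb, D, F#, Ab, C.
Shared: D.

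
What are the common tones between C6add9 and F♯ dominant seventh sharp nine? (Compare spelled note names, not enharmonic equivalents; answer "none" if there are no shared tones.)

C6add9: C E G A D
F♯ dominant seventh sharp nine: F# A# C# E G##
Common to both → E.

E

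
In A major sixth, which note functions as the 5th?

E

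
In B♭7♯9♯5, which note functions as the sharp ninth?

C#

Root of B♭7♯9♯5 = Bb. The 9th is an augmented 9th: Bb up an augmented 9th → C#.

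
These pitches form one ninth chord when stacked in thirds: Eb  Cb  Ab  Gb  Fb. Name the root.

Arranged so that each adjacent pair is a third by letter name: Fb – Ab – Cb – Eb – Gb.
The bottom of that stack, Fb, is the root (this is Fb major ninth).

Fb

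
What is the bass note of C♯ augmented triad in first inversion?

E-sharp

C♯ augmented triad in root position is C-sharp–E-sharp–G-double-sharp.
First inversion places the third in the bass, which is E-sharp.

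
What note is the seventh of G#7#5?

F♯

G#7#5 is built on G♯; its 7th is a minor 7th above the root.
A seventh above G uses the letter F, and the minor 7th above G♯ is F♯.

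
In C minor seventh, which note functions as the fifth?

G

Root of C minor seventh = C. The 5th is a perfect 5th: C up a perfect 5th → G.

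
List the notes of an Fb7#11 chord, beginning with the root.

F♭, A♭, C♭, E𝄫, B♭

Root F♭, quality dominant seventh sharp eleven:
F♭ — root
A♭ — major 3rd
C♭ — perfect 5th
E𝄫 — minor 7th
B♭ — augmented 11th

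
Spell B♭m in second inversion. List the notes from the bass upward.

F B♭ D♭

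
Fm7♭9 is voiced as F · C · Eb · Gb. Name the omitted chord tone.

Ab

The full Fm7♭9 chord is F, Ab, C, Eb, Gb.
Comparing with the voicing, the minor 3rd (3rd) — Ab — is absent.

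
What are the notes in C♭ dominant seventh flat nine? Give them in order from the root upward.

C-flat, E-flat, G-flat, B-double-flat, D-double-flat

Root C-flat, quality dominant seventh flat nine:
C-flat — root
E-flat — major 3rd
G-flat — perfect 5th
B-double-flat — minor 7th
D-double-flat — minor 9th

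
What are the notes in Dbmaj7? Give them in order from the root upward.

Db F Ab C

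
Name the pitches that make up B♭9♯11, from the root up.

B♭9♯11 is a dominant ninth sharp eleven built on B♭.
Root: B♭
Major 3rd (3rd): D
Perfect 5th (5th): F
Minor 7th (7th): A♭
Major 9th (9th): C
Augmented 11th (11th): E

B♭ D F A♭ C E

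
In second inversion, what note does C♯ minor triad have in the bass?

C♯ minor triad = C♯–E–G♯. Second inversion → fifth in the bass = G♯.

G♯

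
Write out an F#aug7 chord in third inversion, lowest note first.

F#aug7 = F#–A#–C##–E; third inversion → seventh (E) lowest.

E F# A# C##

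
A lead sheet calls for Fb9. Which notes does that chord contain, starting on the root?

Root Fb, quality dominant ninth:
- root: Fb
- major 3rd: Ab
- perfect 5th: Cb
- minor 7th: Ebb
- major 9th: Gb

Fb Ab Cb Ebb Gb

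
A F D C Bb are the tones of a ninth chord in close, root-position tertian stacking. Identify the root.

Arranged so that each adjacent pair is a third by letter name: Bb – D – F – A – C.
The bottom of that stack, Bb, is the root (this is Bb major ninth).

Bb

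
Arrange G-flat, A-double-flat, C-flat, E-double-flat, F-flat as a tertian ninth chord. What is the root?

Arranged so that each adjacent pair is a third by letter name: F-flat – A-double-flat – C-flat – E-double-flat – G-flat.
The bottom of that stack, F-flat, is the root (this is F-flat minor ninth).

F-flat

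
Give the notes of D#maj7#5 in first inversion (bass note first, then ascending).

In root position, D#maj7#5 is D#–F##–A##–C##.
First inversion puts the third (F##) in the bass.

F## – A## – C## – D#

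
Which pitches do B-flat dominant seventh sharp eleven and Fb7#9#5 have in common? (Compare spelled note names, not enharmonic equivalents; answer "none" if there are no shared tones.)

B-flat dominant seventh sharp eleven: B♭ D F A♭ E
Fb7#9#5: F♭ A♭ C E𝄫 G
Common to both → A♭.

A♭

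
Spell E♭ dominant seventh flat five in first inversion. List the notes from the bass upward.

In root position, E♭ dominant seventh flat five is E-flat–G–B-double-flat–D-flat.
First inversion puts the third (G) in the bass.

G, B-double-flat, D-flat, E-flat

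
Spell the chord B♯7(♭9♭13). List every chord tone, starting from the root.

B♯7(♭9♭13): dominant seventh flat nine flat thirteen on B#.
Root: B#
Major 3rd (3rd): D##
Perfect 5th (5th): F##
Minor 7th (7th): A#
Minor 9th (9th): C#
Minor 13th (13th): G#

B#  D##  F##  A#  C#  G#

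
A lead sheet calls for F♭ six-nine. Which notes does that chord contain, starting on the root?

F-flat, A-flat, C-flat, D-flat, G-flat

Root F-flat, quality six-nine:
F-flat — root
A-flat — major 3rd
C-flat — perfect 5th
D-flat — major 6th
G-flat — major 9th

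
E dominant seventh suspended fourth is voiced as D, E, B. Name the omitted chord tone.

A

E dominant seventh suspended fourth = E, A, B, D. The voicing lacks the 4th (perfect 4th), A.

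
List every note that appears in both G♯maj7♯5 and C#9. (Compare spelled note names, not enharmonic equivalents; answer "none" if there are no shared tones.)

G♯maj7♯5 = G♯, B♯, D𝄪, F𝄪.
C#9 = C♯, E♯, G♯, B, D♯.
Shared: G♯.

G♯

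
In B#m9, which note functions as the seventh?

A♯

B#m9 is built on B♯; its 7th is a minor 7th above the root.
A seventh above B uses the letter A, and the minor 7th above B♯ is A♯.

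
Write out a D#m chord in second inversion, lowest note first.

A# – D# – F#

D#m = D#–F#–A#; second inversion → fifth (A#) lowest.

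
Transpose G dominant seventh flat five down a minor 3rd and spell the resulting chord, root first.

A minor 3rd down from G is E, so the new chord is E dominant seventh flat five.
- root: E
- major 3rd: G-sharp
- diminished 5th: B-flat
- minor 7th: D

E – G-sharp – B-flat – D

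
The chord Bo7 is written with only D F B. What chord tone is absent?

The full Bo7 chord is B, D, F, Ab.
Comparing with the voicing, the diminished 7th (7th) — Ab — is absent.

Ab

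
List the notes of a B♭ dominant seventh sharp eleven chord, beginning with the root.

B♭ dominant seventh sharp eleven is a dominant seventh sharp eleven built on B-flat.
- root: B-flat
- major 3rd: D
- perfect 5th: F
- minor 7th: A-flat
- augmented 11th: E

B-flat – D – F – A-flat – E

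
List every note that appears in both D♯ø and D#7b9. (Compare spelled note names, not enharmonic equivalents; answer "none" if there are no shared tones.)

D♯ø = D♯, F♯, A, C♯.
D#7b9 = D♯, F𝄪, A♯, C♯, E.
Shared: D♯, C♯.

D♯ C♯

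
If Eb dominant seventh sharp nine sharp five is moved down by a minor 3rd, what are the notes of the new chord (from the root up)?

A minor 3rd down from E♭ is C, so the new chord is C dominant seventh sharp nine sharp five.
C — root
E — major 3rd
G♯ — augmented 5th
B♭ — minor 7th
D♯ — augmented 9th

C, E, G♯, B♭, D♯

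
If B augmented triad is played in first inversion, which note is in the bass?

B augmented triad = B–D-sharp–F-double-sharp. First inversion → third in the bass = D-sharp.

D-sharp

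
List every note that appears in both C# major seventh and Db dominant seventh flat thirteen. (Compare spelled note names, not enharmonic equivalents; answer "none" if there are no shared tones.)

C# major seventh = C-sharp, E-sharp, G-sharp, B-sharp.
Db dominant seventh flat thirteen = D-flat, F, A-flat, C-flat, B-double-flat.
Shared: none.

none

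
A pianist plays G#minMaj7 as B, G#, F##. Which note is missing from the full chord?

The full G#minMaj7 chord is G#, B, D#, F##.
Comparing with the voicing, the perfect 5th (5th) — D# — is absent.

D#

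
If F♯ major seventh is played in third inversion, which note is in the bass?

F♯ major seventh = F-sharp–A-sharp–C-sharp–E-sharp. Third inversion → seventh in the bass = E-sharp.

E-sharp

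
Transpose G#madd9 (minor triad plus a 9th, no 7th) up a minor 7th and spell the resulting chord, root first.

Transposed root: G# → F# (minor 7th up). So we spell F# minor added-ninth:
- root: F#
- minor 3rd: A
- perfect 5th: C#
- major 9th: G#

F#, A, C#, G#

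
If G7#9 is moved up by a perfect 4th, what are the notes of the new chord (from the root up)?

C  E  G  Bb  D#

G up a perfect 4th → C. New chord: C dominant seventh sharp nine.
C — root
E — major 3rd
G — perfect 5th
Bb — minor 7th
D# — augmented 9th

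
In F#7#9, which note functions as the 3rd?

A#

Root of F#7#9 = F#. The 3rd is a major 3rd: F# up a major 3rd → A#.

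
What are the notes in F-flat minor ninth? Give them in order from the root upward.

F♭, A𝄫, C♭, E𝄫, G♭

Root F♭, quality minor ninth:
- root: F♭
- minor 3rd: A𝄫
- perfect 5th: C♭
- minor 7th: E𝄫
- major 9th: G♭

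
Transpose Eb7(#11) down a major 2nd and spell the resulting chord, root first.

Transposed root: Eb → Db (major 2nd down). So we spell Db dominant seventh sharp eleven:
Db — root
F — major 3rd
Ab — perfect 5th
Cb — minor 7th
G — augmented 11th

Db, F, Ab, Cb, G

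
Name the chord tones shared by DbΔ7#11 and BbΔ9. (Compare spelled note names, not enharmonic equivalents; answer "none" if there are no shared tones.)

F, C

DbΔ7#11: Db F Ab C G
BbΔ9: Bb D F A C
Common to both → F, C.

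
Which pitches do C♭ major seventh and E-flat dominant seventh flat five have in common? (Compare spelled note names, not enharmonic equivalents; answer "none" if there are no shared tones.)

C♭ major seventh = C-flat, E-flat, G-flat, B-flat.
E-flat dominant seventh flat five = E-flat, G, B-double-flat, D-flat.
Shared: E-flat.

E-flat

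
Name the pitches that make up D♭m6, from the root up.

Db  Fb  Ab  Bb

D♭m6: minor sixth on Db.
root → Db
3rd (minor 3rd) → Fb
5th (perfect 5th) → Ab
6th (major 6th) → Bb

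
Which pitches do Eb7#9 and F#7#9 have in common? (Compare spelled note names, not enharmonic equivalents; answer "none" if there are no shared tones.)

F♯

Eb7#9 = E♭, G, B♭, D♭, F♯.
F#7#9 = F♯, A♯, C♯, E, G𝄪.
Shared: F♯.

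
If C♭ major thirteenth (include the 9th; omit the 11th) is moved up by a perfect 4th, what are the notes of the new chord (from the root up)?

A perfect 4th up from Cb is Fb, so the new chord is Fb major thirteenth.
Fb — root
Ab — major 3rd
Cb — perfect 5th
Eb — major 7th
Gb — major 9th
Db — major 13th

Fb – Ab – Cb – Eb – Gb – Db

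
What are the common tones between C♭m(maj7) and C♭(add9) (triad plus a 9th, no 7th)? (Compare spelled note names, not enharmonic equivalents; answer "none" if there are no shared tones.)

C♭, G♭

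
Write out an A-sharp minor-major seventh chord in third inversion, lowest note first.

G-double-sharp – A-sharp – C-sharp – E-sharp

A-sharp minor-major seventh = A-sharp–C-sharp–E-sharp–G-double-sharp; third inversion → seventh (G-double-sharp) lowest.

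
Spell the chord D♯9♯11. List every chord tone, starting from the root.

D♯9♯11: dominant ninth sharp eleven on D#.
root → D#
3rd (major 3rd) → F##
5th (perfect 5th) → A#
7th (minor 7th) → C#
9th (major 9th) → E#
11th (augmented 11th) → G##

D# F## A# C# E# G##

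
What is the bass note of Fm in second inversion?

Fm = F–Ab–C. Second inversion → fifth in the bass = C.

C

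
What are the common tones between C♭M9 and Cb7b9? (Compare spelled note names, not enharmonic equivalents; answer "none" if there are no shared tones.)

Cb, Eb, Gb

C♭M9 = Cb, Eb, Gb, Bb, Db.
Cb7b9 = Cb, Eb, Gb, Bbb, Dbb.
Shared: Cb, Eb, Gb.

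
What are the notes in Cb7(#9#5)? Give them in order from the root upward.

Cb, Eb, G, Bbb, D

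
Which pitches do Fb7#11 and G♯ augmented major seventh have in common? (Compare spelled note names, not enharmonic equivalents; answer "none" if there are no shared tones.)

none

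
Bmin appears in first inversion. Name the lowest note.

Bmin = B–D–F♯. First inversion → third in the bass = D.

D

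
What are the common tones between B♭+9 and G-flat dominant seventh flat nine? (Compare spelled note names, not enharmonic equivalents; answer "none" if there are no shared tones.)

B♭+9 = Bb, D, F#, Ab, C.
G-flat dominant seventh flat nine = Gb, Bb, Db, Fb, Abb.
Shared: Bb.

Bb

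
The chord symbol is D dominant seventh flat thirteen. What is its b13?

D dominant seventh flat thirteen is built on D; its 13th is a minor 13th above the root.
A sixth above D uses the letter B, and the minor 13th above D is B-flat.

B-flat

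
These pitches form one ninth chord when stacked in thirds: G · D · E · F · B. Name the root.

Arranged so that each adjacent pair is a third by letter name: E – G – B – D – F.
The bottom of that stack, E, is the root (this is E minor seventh flat nine).

E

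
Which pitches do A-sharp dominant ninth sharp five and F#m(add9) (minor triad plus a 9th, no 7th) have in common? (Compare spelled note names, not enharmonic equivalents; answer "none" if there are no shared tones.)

G#

A-sharp dominant ninth sharp five = A#, C##, E##, G#, B#.
F#m(add9) = F#, A, C#, G#.
Shared: G#.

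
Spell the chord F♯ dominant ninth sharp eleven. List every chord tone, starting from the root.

F♯ dominant ninth sharp eleven: dominant ninth sharp eleven on F-sharp.
root → F-sharp
3rd (major 3rd) → A-sharp
5th (perfect 5th) → C-sharp
7th (minor 7th) → E
9th (major 9th) → G-sharp
11th (augmented 11th) → B-sharp

F-sharp  A-sharp  C-sharp  E  G-sharp  B-sharp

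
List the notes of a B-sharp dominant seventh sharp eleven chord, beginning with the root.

B-sharp – D-double-sharp – F-double-sharp – A-sharp – E-double-sharp

Root B-sharp, quality dominant seventh sharp eleven:
root → B-sharp
3rd (major 3rd) → D-double-sharp
5th (perfect 5th) → F-double-sharp
7th (minor 7th) → A-sharp
11th (augmented 11th) → E-double-sharp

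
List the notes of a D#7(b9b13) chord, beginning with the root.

D♯, F𝄪, A♯, C♯, E, B

D#7(b9b13) is a dominant seventh flat nine flat thirteen built on D♯.
Root: D♯
Major 3rd (3rd): F𝄪
Perfect 5th (5th): A♯
Minor 7th (7th): C♯
Minor 9th (9th): E
Minor 13th (13th): B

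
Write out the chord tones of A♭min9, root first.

A♭min9: minor ninth on Ab.
root → Ab
3rd (minor 3rd) → Cb
5th (perfect 5th) → Eb
7th (minor 7th) → Gb
9th (major 9th) → Bb

Ab Cb Eb Gb Bb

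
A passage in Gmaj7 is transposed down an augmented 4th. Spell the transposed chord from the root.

Db F Ab C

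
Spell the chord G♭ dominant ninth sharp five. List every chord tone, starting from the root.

Root Gb, quality dominant ninth sharp five:
Gb — root
Bb — major 3rd
D — augmented 5th
Fb — minor 7th
Ab — major 9th

Gb, Bb, D, Fb, Ab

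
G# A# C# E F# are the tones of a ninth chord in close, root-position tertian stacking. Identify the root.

Arranged so that each adjacent pair is a third by letter name: F# – A# – C# – E – G#.
The bottom of that stack, F#, is the root (this is F# dominant ninth).

F#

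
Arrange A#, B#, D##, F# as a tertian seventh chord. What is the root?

Stacking in thirds gives B# – D## – F# – A#, so B# is the root — B# dominant seventh flat five.

B#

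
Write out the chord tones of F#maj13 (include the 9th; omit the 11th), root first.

F#, A#, C#, E#, G#, D#

Root F#, quality major thirteenth:
- root: F#
- major 3rd: A#
- perfect 5th: C#
- major 7th: E#
- major 9th: G#
- major 13th: D#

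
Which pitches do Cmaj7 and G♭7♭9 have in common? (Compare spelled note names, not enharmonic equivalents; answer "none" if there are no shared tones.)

none

Cmaj7: C E G B
G♭7♭9: G♭ B♭ D♭ F♭ A𝄫
Common to both → none.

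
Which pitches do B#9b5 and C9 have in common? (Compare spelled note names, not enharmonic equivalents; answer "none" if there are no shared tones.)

B#9b5 = B#, D##, F#, A#, C##.
C9 = C, E, G, Bb, D.
Shared: none.

none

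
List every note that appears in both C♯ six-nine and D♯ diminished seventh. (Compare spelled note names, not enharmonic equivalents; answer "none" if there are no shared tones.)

D-sharp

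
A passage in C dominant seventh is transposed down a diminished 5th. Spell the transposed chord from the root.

Transposed root: C → F-sharp (diminished 5th down). So we spell F-sharp dominant seventh:
root → F-sharp
3rd (major 3rd) → A-sharp
5th (perfect 5th) → C-sharp
7th (minor 7th) → E

F-sharp  A-sharp  C-sharp  E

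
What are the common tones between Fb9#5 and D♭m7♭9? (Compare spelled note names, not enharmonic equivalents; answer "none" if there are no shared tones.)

Fb – Ab – Ebb

Fb9#5: Fb Ab C Ebb Gb
D♭m7♭9: Db Fb Ab Cb Ebb
Common to both → Fb, Ab, Ebb.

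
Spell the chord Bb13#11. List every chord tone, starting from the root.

Bb13#11 is a dominant thirteenth sharp eleven built on Bb.
Root: Bb
Major 3rd (3rd): D
Perfect 5th (5th): F
Minor 7th (7th): Ab
Major 9th (9th): C
Augmented 11th (11th): E
Major 13th (13th): G

Bb – D – F – Ab – C – E – G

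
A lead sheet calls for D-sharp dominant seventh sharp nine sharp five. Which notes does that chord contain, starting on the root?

D#  F##  A##  C#  E##

D-sharp dominant seventh sharp nine sharp five: dominant seventh sharp nine sharp five on D#.
Root: D#
Major 3rd (3rd): F##
Augmented 5th (5th): A##
Minor 7th (7th): C#
Augmented 9th (9th): E##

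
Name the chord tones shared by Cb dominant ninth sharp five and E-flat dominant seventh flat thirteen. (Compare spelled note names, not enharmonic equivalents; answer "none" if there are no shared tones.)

C-flat, E-flat, G, D-flat

Cb dominant ninth sharp five = C-flat, E-flat, G, B-double-flat, D-flat.
E-flat dominant seventh flat thirteen = E-flat, G, B-flat, D-flat, C-flat.
Shared: C-flat, E-flat, G, D-flat.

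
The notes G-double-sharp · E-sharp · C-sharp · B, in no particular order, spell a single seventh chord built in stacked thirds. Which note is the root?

Stacking in thirds gives C-sharp – E-sharp – G-double-sharp – B, so C-sharp is the root — C-sharp augmented seventh.

C-sharp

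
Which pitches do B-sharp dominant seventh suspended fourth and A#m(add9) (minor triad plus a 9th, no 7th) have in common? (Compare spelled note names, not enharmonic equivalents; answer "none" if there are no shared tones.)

B♯ E♯ A♯

B-sharp dominant seventh suspended fourth = B♯, E♯, F𝄪, A♯.
A#m(add9) = A♯, C♯, E♯, B♯.
Shared: B♯, E♯, A♯.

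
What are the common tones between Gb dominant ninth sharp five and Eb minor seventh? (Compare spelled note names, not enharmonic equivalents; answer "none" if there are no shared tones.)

Gb dominant ninth sharp five: G-flat B-flat D F-flat A-flat
Eb minor seventh: E-flat G-flat B-flat D-flat
Common to both → G-flat, B-flat.

G-flat, B-flat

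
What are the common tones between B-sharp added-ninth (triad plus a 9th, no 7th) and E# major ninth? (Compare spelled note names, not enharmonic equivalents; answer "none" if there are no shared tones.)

B#  D##  F##

B-sharp added-ninth: B# D## F## C##
E# major ninth: E# G## B# D## F##
Common to both → B#, D##, F##.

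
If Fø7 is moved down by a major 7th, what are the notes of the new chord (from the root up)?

F down a major 7th → G♭. New chord: G♭ half-diminished seventh.
Root: G♭
Minor 3rd (3rd): B𝄫
Diminished 5th (5th): D𝄫
Minor 7th (7th): F♭

G♭, B𝄫, D𝄫, F♭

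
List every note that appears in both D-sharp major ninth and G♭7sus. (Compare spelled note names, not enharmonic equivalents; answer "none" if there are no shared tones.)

none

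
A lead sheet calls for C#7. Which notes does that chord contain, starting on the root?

C♯ – E♯ – G♯ – B

C#7 is a dominant seventh built on C♯.
C♯ — root
E♯ — major 3rd
G♯ — perfect 5th
B — minor 7th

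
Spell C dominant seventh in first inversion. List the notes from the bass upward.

E G Bb C

C dominant seventh = C–E–G–Bb; first inversion → third (E) lowest.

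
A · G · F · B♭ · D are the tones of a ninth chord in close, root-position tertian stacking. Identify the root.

G

Stacking in thirds gives G – B♭ – D – F – A, so G is the root — G minor ninth.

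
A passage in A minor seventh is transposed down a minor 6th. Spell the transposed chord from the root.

Transposed root: A → C♯ (minor 6th down). So we spell C♯ minor seventh:
Root: C♯
Minor 3rd (3rd): E
Perfect 5th (5th): G♯
Minor 7th (7th): B

C♯ – E – G♯ – B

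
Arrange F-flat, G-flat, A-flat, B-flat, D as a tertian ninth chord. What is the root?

G-flat

Arranged so that each adjacent pair is a third by letter name: G-flat – B-flat – D – F-flat – A-flat.
The bottom of that stack, G-flat, is the root (this is G-flat dominant ninth sharp five).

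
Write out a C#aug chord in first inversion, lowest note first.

E# – G## – C#

C#aug = C#–E#–G##; first inversion → third (E#) lowest.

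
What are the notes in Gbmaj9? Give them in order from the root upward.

Gb  Bb  Db  F  Ab

Gbmaj9: major ninth on Gb.
Gb — root
Bb — major 3rd
Db — perfect 5th
F — major 7th
Ab — major 9th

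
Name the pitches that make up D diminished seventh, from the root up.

D, F, A-flat, C-flat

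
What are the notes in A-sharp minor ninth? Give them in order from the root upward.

A-sharp minor ninth is a minor ninth built on A♯.
Root: A♯
Minor 3rd (3rd): C♯
Perfect 5th (5th): E♯
Minor 7th (7th): G♯
Major 9th (9th): B♯

A♯ – C♯ – E♯ – G♯ – B♯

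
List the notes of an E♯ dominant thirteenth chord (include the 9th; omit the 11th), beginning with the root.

E♯  G𝄪  B♯  D♯  F𝄪  C𝄪

E♯ dominant thirteenth is a dominant thirteenth built on E♯.
- root: E♯
- major 3rd: G𝄪
- perfect 5th: B♯
- minor 7th: D♯
- major 9th: F𝄪
- major 13th: C𝄪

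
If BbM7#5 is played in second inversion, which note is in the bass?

F♯

BbM7#5 in root position is B♭–D–F♯–A.
Second inversion places the fifth in the bass, which is F♯.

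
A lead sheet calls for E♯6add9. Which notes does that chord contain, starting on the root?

E♯ – G𝄪 – B♯ – C𝄪 – F𝄪

Root E♯, quality six-nine:
- root: E♯
- major 3rd: G𝄪
- perfect 5th: B♯
- major 6th: C𝄪
- major 9th: F𝄪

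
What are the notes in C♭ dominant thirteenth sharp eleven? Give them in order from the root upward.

C-flat E-flat G-flat B-double-flat D-flat F A-flat

Root C-flat, quality dominant thirteenth sharp eleven:
- root: C-flat
- major 3rd: E-flat
- perfect 5th: G-flat
- minor 7th: B-double-flat
- major 9th: D-flat
- augmented 11th: F
- major 13th: A-flat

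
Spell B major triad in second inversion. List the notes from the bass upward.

B major triad = B–D#–F#; second inversion → fifth (F#) lowest.

F# B D#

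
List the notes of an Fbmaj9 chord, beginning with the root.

Root Fb, quality major ninth:
root → Fb
3rd (major 3rd) → Ab
5th (perfect 5th) → Cb
7th (major 7th) → Eb
9th (major 9th) → Gb

Fb, Ab, Cb, Eb, Gb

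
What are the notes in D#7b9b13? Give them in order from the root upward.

D# F## A# C# E B

Root D#, quality dominant seventh flat nine flat thirteen:
root → D#
3rd (major 3rd) → F##
5th (perfect 5th) → A#
7th (minor 7th) → C#
9th (minor 9th) → E
13th (minor 13th) → B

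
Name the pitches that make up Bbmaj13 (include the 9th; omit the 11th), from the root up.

Bb D F A C G

Root Bb, quality major thirteenth:
root → Bb
3rd (major 3rd) → D
5th (perfect 5th) → F
7th (major 7th) → A
9th (major 9th) → C
13th (major 13th) → G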